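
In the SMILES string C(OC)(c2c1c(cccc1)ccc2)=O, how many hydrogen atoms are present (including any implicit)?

10

Hydrogens are implicit in SMILES; fill each atom to its normal valence:
  7 × C (aromatic): 1 H each → 7
  3 × C (aromatic): no H
  2 × O: no H
  1 × C: 3 H
  1 × C: no H
  Total hydrogens = 10.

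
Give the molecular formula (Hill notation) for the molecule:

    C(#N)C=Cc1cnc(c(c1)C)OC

C10H10N2O

Heavy atoms from the SMILES: 10 C, 2 N, 1 O.
Implicit hydrogens by atom environment:
  3 × C (aromatic): no H
  2 × C: 3 H each → 6
  2 × C (aromatic): 1 H each → 2
  2 × C: 1 H each → 2
  1 × C: no H
  1 × N (aromatic): no H
  1 × N: no H
  1 × O: no H
  Total hydrogens = 10.
Molecular formula: C10H10N2O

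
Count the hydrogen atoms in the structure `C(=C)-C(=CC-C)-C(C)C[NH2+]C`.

Hydrogens are implicit in SMILES; fill each atom to its normal valence:
  3 × C: 3 H each → 9
  3 × C: 2 H each → 6
  3 × C: 1 H each → 3
  1 × C: no H
  1 × N (charge +1): 2 H
  Total hydrogens = 20.

20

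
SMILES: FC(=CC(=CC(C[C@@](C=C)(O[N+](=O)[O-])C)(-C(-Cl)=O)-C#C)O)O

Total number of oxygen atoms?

The symbol for oxygen appears 6 times in the SMILES.

6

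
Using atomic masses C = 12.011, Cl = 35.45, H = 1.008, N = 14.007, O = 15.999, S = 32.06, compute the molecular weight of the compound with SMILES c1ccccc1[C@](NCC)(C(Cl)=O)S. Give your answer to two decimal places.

229.72

Molecular formula: C10H12ClNOS.
M = 10×12.011 + 1×35.45 + 12×1.008 + 1×14.007 + 1×15.999 + 1×32.06 = 229.72 g/mol.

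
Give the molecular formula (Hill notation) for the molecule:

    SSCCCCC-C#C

C7H12S2

Heavy atoms from the SMILES: 7 C, 2 S.
Implicit hydrogens by atom environment:
  5 × C: 2 H each → 10
  1 × C: 1 H
  1 × C: no H
  1 × S: 1 H
  1 × S: no H
  Total hydrogens = 12.
Molecular formula: C7H12S2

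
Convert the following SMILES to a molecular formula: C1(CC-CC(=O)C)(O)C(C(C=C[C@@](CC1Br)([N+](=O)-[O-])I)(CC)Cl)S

C15H22BrClINO4S

Heavy atoms from the SMILES: 1 Br, 15 C, 1 Cl, 1 I, 1 N, 4 O, 1 S.
Implicit hydrogens by atom environment:
  5 × C: 2 H each → 10
  4 × C: 1 H each → 4
  4 × C: no H
  2 × C: 3 H each → 6
  2 × O: no H
  1 × Br: no H
  1 × Cl: no H
  1 × I: no H
  1 × N (charge +1): no H
  1 × O: 1 H
  1 × O (charge -1): no H
  1 × S: 1 H
  Total hydrogens = 22.
Molecular formula: C15H22BrClINO4S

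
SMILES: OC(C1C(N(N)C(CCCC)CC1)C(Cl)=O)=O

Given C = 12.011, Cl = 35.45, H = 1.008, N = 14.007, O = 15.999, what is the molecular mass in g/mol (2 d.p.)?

262.73

Molecular formula: C11H19ClN2O3.
M = 11×12.011 + 1×35.45 + 19×1.008 + 2×14.007 + 3×15.999 = 262.73 g/mol.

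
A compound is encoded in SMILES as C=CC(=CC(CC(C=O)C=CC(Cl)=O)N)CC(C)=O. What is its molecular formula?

C14H18ClNO3

Heavy atoms from the SMILES: 14 C, 1 Cl, 1 N, 3 O.
Implicit hydrogens by atom environment:
  7 × C: 1 H each → 7
  3 × C: 2 H each → 6
  3 × C: no H
  3 × O: no H
  1 × C: 3 H
  1 × Cl: no H
  1 × N: 2 H
  Total hydrogens = 18.
Molecular formula: C14H18ClNO3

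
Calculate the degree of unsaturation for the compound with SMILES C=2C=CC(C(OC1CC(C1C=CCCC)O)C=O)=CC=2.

Molecular formula from the SMILES: C17H22O3.
DoU = (2C + 2 + N − H − X)/2 = (2·17 + 2 + 0 − 22 − 0)/2 = 14/2 = 7.
(Structurally: 2 ring(s) + 5 π bond(s) = 7.)

7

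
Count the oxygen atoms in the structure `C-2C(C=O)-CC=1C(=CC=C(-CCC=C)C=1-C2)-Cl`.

The symbol for oxygen appears 1 time in the SMILES.

1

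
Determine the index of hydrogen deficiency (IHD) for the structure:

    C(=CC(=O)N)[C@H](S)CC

2

Molecular formula from the SMILES: C6H11NOS.
DoU = (2C + 2 + N − H − X)/2 = (2·6 + 2 + 1 − 11 − 0)/2 = 4/2 = 2.
(Structurally: 0 ring(s) + 2 π bond(s) = 2.)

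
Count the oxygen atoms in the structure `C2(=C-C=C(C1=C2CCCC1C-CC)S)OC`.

The symbol for oxygen appears 1 time in the SMILES.

1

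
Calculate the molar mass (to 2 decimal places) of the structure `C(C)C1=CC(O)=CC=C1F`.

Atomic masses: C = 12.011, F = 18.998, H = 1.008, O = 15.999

Molecular formula: C8H9FO.
M = 8×12.011 + 1×18.998 + 9×1.008 + 1×15.999 = 140.16 g/mol.

140.16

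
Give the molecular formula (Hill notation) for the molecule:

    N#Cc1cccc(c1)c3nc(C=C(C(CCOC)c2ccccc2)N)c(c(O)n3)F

Heavy atoms from the SMILES: 23 C, 1 F, 4 N, 2 O.
Implicit hydrogens by atom environment:
  9 × C (aromatic): 1 H each → 9
  7 × C (aromatic): no H
  2 × C: 2 H each → 4
  2 × C: 1 H each → 2
  2 × C: no H
  2 × N (aromatic): no H
  1 × C: 3 H
  1 × F: no H
  1 × N: 2 H
  1 × N: no H
  1 × O: 1 H
  1 × O: no H
  Total hydrogens = 21.
Molecular formula: C23H21FN4O2

C23H21FN4O2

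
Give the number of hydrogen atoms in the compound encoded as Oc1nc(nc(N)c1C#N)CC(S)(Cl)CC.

Hydrogens are implicit in SMILES; fill each atom to its normal valence:
  4 × C (aromatic): no H
  2 × C: 2 H each → 4
  2 × C: no H
  2 × N (aromatic): no H
  1 × C: 3 H
  1 × Cl: no H
  1 × N: 2 H
  1 × N: no H
  1 × O: 1 H
  1 × S: 1 H
  Total hydrogens = 11.

11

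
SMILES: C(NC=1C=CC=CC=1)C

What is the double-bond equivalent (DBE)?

Molecular formula from the SMILES: C8H11N.
DoU = (2C + 2 + N − H − X)/2 = (2·8 + 2 + 1 − 11 − 0)/2 = 8/2 = 4.
(Structurally: 1 ring(s) + 3 π bond(s) = 4.)

4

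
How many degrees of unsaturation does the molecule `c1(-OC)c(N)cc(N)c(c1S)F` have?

Molecular formula from the SMILES: C7H9FN2OS.
DoU = (2C + 2 + N − H − X)/2 = (2·7 + 2 + 2 − 9 − 1)/2 = 8/2 = 4.
(Structurally: 1 ring(s) + 3 π bond(s) = 4.)

4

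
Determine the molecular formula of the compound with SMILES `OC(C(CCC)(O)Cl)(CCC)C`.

Heavy atoms from the SMILES: 9 C, 1 Cl, 2 O.
Implicit hydrogens by atom environment:
  4 × C: 2 H each → 8
  3 × C: 3 H each → 9
  2 × C: no H
  2 × O: 1 H each → 2
  1 × Cl: no H
  Total hydrogens = 19.
Molecular formula: C9H19ClO2

C9H19ClO2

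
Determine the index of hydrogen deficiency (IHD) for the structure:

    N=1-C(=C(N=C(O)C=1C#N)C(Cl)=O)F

Molecular formula from the SMILES: C6HClFN3O2.
DoU = (2C + 2 + N − H − X)/2 = (2·6 + 2 + 3 − 1 − 2)/2 = 14/2 = 7.
(Structurally: 1 ring(s) + 6 π bond(s) = 7.)

7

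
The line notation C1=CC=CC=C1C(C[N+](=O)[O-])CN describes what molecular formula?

Heavy atoms from the SMILES: 9 C, 2 N, 2 O.
Implicit hydrogens by atom environment:
  5 × C (aromatic): 1 H each → 5
  2 × C: 2 H each → 4
  1 × C: 1 H
  1 × C (aromatic): no H
  1 × N: 2 H
  1 × N (charge +1): no H
  1 × O: no H
  1 × O (charge -1): no H
  Total hydrogens = 12.
Molecular formula: C9H12N2O2

C9H12N2O2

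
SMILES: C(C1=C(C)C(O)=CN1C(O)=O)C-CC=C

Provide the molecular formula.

C11H15NO3

Heavy atoms from the SMILES: 11 C, 1 N, 3 O.
Implicit hydrogens by atom environment:
  4 × C: 2 H each → 8
  3 × C (aromatic): no H
  2 × O: 1 H each → 2
  1 × C: 3 H
  1 × C (aromatic): 1 H
  1 × C: 1 H
  1 × C: no H
  1 × N (aromatic): no H
  1 × O: no H
  Total hydrogens = 15.
Molecular formula: C11H15NO3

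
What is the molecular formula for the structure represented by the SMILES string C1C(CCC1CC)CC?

C9H18

Heavy atoms from the SMILES: 9 C.
Implicit hydrogens by atom environment:
  5 × C: 2 H each → 10
  2 × C: 3 H each → 6
  2 × C: 1 H each → 2
  Total hydrogens = 18.
Molecular formula: C9H18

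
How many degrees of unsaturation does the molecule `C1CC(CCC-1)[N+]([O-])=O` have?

2

Molecular formula from the SMILES: C6H11NO2.
DoU = (2C + 2 + N − H − X)/2 = (2·6 + 2 + 1 − 11 − 0)/2 = 4/2 = 2.
(Structurally: 1 ring(s) + 1 π bond(s) = 2.)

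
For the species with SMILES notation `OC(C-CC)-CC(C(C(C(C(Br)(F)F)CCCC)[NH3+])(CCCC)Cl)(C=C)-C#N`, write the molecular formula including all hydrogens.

Heavy atoms from the SMILES: 1 Br, 21 C, 1 Cl, 2 F, 2 N, 1 O.
Implicit hydrogens by atom environment:
  10 × C: 2 H each → 20
  4 × C: 1 H each → 4
  4 × C: no H
  3 × C: 3 H each → 9
  2 × F: no H
  1 × Br: no H
  1 × Cl: no H
  1 × N (charge +1): 3 H
  1 × N: no H
  1 × O: 1 H
  Total hydrogens = 37.
Net charge +1.
Molecular formula: C21H37BrClF2N2O+

C21H37BrClF2N2O+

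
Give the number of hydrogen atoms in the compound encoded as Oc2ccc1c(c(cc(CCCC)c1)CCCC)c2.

24

Hydrogens are implicit in SMILES; fill each atom to its normal valence:
  6 × C: 2 H each → 12
  5 × C (aromatic): 1 H each → 5
  5 × C (aromatic): no H
  2 × C: 3 H each → 6
  1 × O: 1 H
  Total hydrogens = 24.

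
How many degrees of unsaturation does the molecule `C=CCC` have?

Molecular formula from the SMILES: C4H8.
DoU = (2C + 2 + N − H − X)/2 = (2·4 + 2 + 0 − 8 − 0)/2 = 2/2 = 1.
(Structurally: 0 ring(s) + 1 π bond(s) = 1.)

1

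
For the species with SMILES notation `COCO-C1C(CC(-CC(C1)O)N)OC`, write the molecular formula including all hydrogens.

Heavy atoms from the SMILES: 10 C, 1 N, 4 O.
Implicit hydrogens by atom environment:
  4 × C: 2 H each → 8
  4 × C: 1 H each → 4
  3 × O: no H
  2 × C: 3 H each → 6
  1 × N: 2 H
  1 × O: 1 H
  Total hydrogens = 21.
Molecular formula: C10H21NO4

C10H21NO4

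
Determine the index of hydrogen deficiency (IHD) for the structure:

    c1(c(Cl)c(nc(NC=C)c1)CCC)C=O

Molecular formula from the SMILES: C11H13ClN2O.
DoU = (2C + 2 + N − H − X)/2 = (2·11 + 2 + 2 − 13 − 1)/2 = 12/2 = 6.
(Structurally: 1 ring(s) + 5 π bond(s) = 6.)

6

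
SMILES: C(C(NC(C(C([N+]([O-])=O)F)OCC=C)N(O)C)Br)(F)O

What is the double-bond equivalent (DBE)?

Molecular formula from the SMILES: C9H16BrF2N3O5.
DoU = (2C + 2 + N − H − X)/2 = (2·9 + 2 + 3 − 16 − 3)/2 = 4/2 = 2.
(Structurally: 0 ring(s) + 2 π bond(s) = 2.)

2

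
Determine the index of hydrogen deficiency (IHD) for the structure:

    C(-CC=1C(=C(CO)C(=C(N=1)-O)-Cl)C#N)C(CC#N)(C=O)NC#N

Molecular formula from the SMILES: C14H12ClN5O3.
DoU = (2C + 2 + N − H − X)/2 = (2·14 + 2 + 5 − 12 − 1)/2 = 22/2 = 11.
(Structurally: 1 ring(s) + 10 π bond(s) = 11.)

11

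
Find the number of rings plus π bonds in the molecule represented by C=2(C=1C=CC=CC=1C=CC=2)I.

7

Molecular formula from the SMILES: C10H7I.
DoU = (2C + 2 + N − H − X)/2 = (2·10 + 2 + 0 − 7 − 1)/2 = 14/2 = 7.
(Structurally: 2 ring(s) + 5 π bond(s) = 7.)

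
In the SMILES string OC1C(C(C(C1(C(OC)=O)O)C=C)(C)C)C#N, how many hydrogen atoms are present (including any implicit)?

Hydrogens are implicit in SMILES; fill each atom to its normal valence:
  4 × C: 1 H each → 4
  4 × C: no H
  3 × C: 3 H each → 9
  2 × O: 1 H each → 2
  2 × O: no H
  1 × C: 2 H
  1 × N: no H
  Total hydrogens = 17.

17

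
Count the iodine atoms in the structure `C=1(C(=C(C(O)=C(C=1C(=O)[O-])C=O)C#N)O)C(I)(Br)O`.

The symbol for iodine appears 1 time in the SMILES.

1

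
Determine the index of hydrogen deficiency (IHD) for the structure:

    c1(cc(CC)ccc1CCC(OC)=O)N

5

Molecular formula from the SMILES: C12H17NO2.
DoU = (2C + 2 + N − H − X)/2 = (2·12 + 2 + 1 − 17 − 0)/2 = 10/2 = 5.
(Structurally: 1 ring(s) + 4 π bond(s) = 5.)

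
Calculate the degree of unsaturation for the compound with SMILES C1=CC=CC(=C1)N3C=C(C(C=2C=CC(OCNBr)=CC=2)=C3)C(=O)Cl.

12

Molecular formula from the SMILES: C18H14BrClN2O2.
DoU = (2C + 2 + N − H − X)/2 = (2·18 + 2 + 2 − 14 − 2)/2 = 24/2 = 12.
(Structurally: 3 ring(s) + 9 π bond(s) = 12.)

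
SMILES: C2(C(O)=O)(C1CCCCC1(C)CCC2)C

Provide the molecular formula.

C13H22O2

Heavy atoms from the SMILES: 13 C, 2 O.
Implicit hydrogens by atom environment:
  7 × C: 2 H each → 14
  3 × C: no H
  2 × C: 3 H each → 6
  1 × C: 1 H
  1 × O: 1 H
  1 × O: no H
  Total hydrogens = 22.
Molecular formula: C13H22O2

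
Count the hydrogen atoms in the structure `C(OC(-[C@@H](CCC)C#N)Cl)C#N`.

Hydrogens are implicit in SMILES; fill each atom to its normal valence:
  3 × C: 2 H each → 6
  2 × C: 1 H each → 2
  2 × C: no H
  2 × N: no H
  1 × C: 3 H
  1 × Cl: no H
  1 × O: no H
  Total hydrogens = 11.

11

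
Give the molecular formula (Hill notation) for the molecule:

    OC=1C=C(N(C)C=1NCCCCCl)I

C9H14ClIN2O

Heavy atoms from the SMILES: 9 C, 1 Cl, 1 I, 2 N, 1 O.
Implicit hydrogens by atom environment:
  4 × C: 2 H each → 8
  3 × C (aromatic): no H
  1 × C: 3 H
  1 × C (aromatic): 1 H
  1 × Cl: no H
  1 × I: no H
  1 × N: 1 H
  1 × N (aromatic): no H
  1 × O: 1 H
  Total hydrogens = 14.
Molecular formula: C9H14ClIN2O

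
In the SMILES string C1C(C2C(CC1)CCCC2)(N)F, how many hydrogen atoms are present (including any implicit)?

Hydrogens are implicit in SMILES; fill each atom to its normal valence:
  7 × C: 2 H each → 14
  2 × C: 1 H each → 2
  1 × C: no H
  1 × F: no H
  1 × N: 2 H
  Total hydrogens = 18.

18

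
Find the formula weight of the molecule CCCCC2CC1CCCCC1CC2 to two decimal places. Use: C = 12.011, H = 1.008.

Molecular formula: C14H26.
M = 14×12.011 + 26×1.008 = 194.36 g/mol.

194.36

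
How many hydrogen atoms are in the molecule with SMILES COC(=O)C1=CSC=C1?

6

Hydrogens are implicit in SMILES; fill each atom to its normal valence:
  3 × C (aromatic): 1 H each → 3
  2 × O: no H
  1 × C: 3 H
  1 × C (aromatic): no H
  1 × C: no H
  1 × S (aromatic): no H
  Total hydrogens = 6.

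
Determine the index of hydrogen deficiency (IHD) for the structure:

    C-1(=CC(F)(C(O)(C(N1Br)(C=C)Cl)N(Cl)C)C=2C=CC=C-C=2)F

7

Molecular formula from the SMILES: C14H13BrCl2F2N2O.
DoU = (2C + 2 + N − H − X)/2 = (2·14 + 2 + 2 − 13 − 5)/2 = 14/2 = 7.
(Structurally: 2 ring(s) + 5 π bond(s) = 7.)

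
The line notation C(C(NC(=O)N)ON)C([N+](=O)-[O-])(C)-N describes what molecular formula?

C5H13N5O4

Heavy atoms from the SMILES: 5 C, 5 N, 4 O.
Implicit hydrogens by atom environment:
  3 × N: 2 H each → 6
  3 × O: no H
  2 × C: no H
  1 × C: 3 H
  1 × C: 2 H
  1 × C: 1 H
  1 × N: 1 H
  1 × N (charge +1): no H
  1 × O (charge -1): no H
  Total hydrogens = 13.
Molecular formula: C5H13N5O4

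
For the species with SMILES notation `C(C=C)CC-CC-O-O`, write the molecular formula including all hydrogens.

C7H14O2

Heavy atoms from the SMILES: 7 C, 2 O.
Implicit hydrogens by atom environment:
  6 × C: 2 H each → 12
  1 × C: 1 H
  1 × O: 1 H
  1 × O: no H
  Total hydrogens = 14.
Molecular formula: C7H14O2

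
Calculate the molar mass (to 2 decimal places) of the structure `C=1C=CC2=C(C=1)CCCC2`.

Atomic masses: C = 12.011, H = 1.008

132.21

Molecular formula: C10H12.
M = 10×12.011 + 12×1.008 = 132.21 g/mol.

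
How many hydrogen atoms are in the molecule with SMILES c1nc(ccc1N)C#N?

5

Hydrogens are implicit in SMILES; fill each atom to its normal valence:
  3 × C (aromatic): 1 H each → 3
  2 × C (aromatic): no H
  1 × C: no H
  1 × N: 2 H
  1 × N (aromatic): no H
  1 × N: no H
  Total hydrogens = 5.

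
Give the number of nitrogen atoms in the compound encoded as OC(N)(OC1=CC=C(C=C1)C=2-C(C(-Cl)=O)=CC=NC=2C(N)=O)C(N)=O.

The symbol for nitrogen appears 4 times in the SMILES.

4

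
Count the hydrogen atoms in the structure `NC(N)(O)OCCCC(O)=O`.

Hydrogens are implicit in SMILES; fill each atom to its normal valence:
  3 × C: 2 H each → 6
  2 × C: no H
  2 × N: 2 H each → 4
  2 × O: 1 H each → 2
  2 × O: no H
  Total hydrogens = 12.

12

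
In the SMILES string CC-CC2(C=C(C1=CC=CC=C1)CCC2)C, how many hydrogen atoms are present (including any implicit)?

22

Hydrogens are implicit in SMILES; fill each atom to its normal valence:
  5 × C: 2 H each → 10
  5 × C (aromatic): 1 H each → 5
  2 × C: 3 H each → 6
  2 × C: no H
  1 × C: 1 H
  1 × C (aromatic): no H
  Total hydrogens = 22.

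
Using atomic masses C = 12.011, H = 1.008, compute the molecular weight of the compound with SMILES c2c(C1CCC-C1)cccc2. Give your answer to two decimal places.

146.23

Molecular formula: C11H14.
M = 11×12.011 + 14×1.008 = 146.23 g/mol.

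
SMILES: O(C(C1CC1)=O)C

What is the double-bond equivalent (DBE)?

Molecular formula from the SMILES: C5H8O2.
DoU = (2C + 2 + N − H − X)/2 = (2·5 + 2 + 0 − 8 − 0)/2 = 4/2 = 2.
(Structurally: 1 ring(s) + 1 π bond(s) = 2.)

2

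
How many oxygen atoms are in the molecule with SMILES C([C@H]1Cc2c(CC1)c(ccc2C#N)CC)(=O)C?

1

The symbol for oxygen appears 1 time in the SMILES.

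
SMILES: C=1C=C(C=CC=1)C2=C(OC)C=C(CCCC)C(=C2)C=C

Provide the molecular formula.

C19H22O

Heavy atoms from the SMILES: 19 C, 1 O.
Implicit hydrogens by atom environment:
  7 × C (aromatic): 1 H each → 7
  5 × C (aromatic): no H
  4 × C: 2 H each → 8
  2 × C: 3 H each → 6
  1 × C: 1 H
  1 × O: no H
  Total hydrogens = 22.
Molecular formula: C19H22O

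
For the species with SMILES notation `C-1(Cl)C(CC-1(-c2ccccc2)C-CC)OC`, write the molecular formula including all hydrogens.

C14H19ClO

Heavy atoms from the SMILES: 14 C, 1 Cl, 1 O.
Implicit hydrogens by atom environment:
  5 × C (aromatic): 1 H each → 5
  3 × C: 2 H each → 6
  2 × C: 3 H each → 6
  2 × C: 1 H each → 2
  1 × C: no H
  1 × C (aromatic): no H
  1 × Cl: no H
  1 × O: no H
  Total hydrogens = 19.
Molecular formula: C14H19ClO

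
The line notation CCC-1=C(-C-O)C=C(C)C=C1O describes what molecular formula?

C10H14O2

Heavy atoms from the SMILES: 10 C, 2 O.
Implicit hydrogens by atom environment:
  4 × C (aromatic): no H
  2 × C: 3 H each → 6
  2 × C: 2 H each → 4
  2 × C (aromatic): 1 H each → 2
  2 × O: 1 H each → 2
  Total hydrogens = 14.
Molecular formula: C10H14O2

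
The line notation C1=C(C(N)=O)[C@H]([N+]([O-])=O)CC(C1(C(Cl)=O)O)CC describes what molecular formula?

C10H13ClN2O5

Heavy atoms from the SMILES: 10 C, 1 Cl, 2 N, 5 O.
Implicit hydrogens by atom environment:
  4 × C: no H
  3 × C: 1 H each → 3
  3 × O: no H
  2 × C: 2 H each → 4
  1 × C: 3 H
  1 × Cl: no H
  1 × N: 2 H
  1 × N (charge +1): no H
  1 × O: 1 H
  1 × O (charge -1): no H
  Total hydrogens = 13.
Molecular formula: C10H13ClN2O5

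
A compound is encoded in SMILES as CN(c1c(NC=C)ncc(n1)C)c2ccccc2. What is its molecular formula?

Heavy atoms from the SMILES: 14 C, 4 N.
Implicit hydrogens by atom environment:
  6 × C (aromatic): 1 H each → 6
  4 × C (aromatic): no H
  2 × C: 3 H each → 6
  2 × N (aromatic): no H
  1 × C: 2 H
  1 × C: 1 H
  1 × N: 1 H
  1 × N: no H
  Total hydrogens = 16.
Molecular formula: C14H16N4

C14H16N4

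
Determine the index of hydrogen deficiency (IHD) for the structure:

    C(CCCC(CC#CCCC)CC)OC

2

Molecular formula from the SMILES: C14H26O.
DoU = (2C + 2 + N − H − X)/2 = (2·14 + 2 + 0 − 26 − 0)/2 = 4/2 = 2.
(Structurally: 0 ring(s) + 2 π bond(s) = 2.)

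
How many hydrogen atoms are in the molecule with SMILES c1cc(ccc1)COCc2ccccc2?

Hydrogens are implicit in SMILES; fill each atom to its normal valence:
  10 × C (aromatic): 1 H each → 10
  2 × C: 2 H each → 4
  2 × C (aromatic): no H
  1 × O: no H
  Total hydrogens = 14.

14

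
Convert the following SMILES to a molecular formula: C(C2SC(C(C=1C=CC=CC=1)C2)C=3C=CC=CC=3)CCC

Heavy atoms from the SMILES: 20 C, 1 S.
Implicit hydrogens by atom environment:
  10 × C (aromatic): 1 H each → 10
  4 × C: 2 H each → 8
  3 × C: 1 H each → 3
  2 × C (aromatic): no H
  1 × C: 3 H
  1 × S: no H
  Total hydrogens = 24.
Molecular formula: C20H24S

C20H24S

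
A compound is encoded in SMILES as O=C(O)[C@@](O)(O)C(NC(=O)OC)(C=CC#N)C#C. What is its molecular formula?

C10H10N2O6

Heavy atoms from the SMILES: 10 C, 2 N, 6 O.
Implicit hydrogens by atom environment:
  6 × C: no H
  3 × C: 1 H each → 3
  3 × O: 1 H each → 3
  3 × O: no H
  1 × C: 3 H
  1 × N: 1 H
  1 × N: no H
  Total hydrogens = 10.
Molecular formula: C10H10N2O6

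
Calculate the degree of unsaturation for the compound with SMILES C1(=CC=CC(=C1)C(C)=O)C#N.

Molecular formula from the SMILES: C9H7NO.
DoU = (2C + 2 + N − H − X)/2 = (2·9 + 2 + 1 − 7 − 0)/2 = 14/2 = 7.
(Structurally: 1 ring(s) + 6 π bond(s) = 7.)

7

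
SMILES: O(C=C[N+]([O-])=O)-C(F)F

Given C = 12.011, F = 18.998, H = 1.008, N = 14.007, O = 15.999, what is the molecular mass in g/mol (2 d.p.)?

139.06

Molecular formula: C3H3F2NO3.
M = 3×12.011 + 2×18.998 + 3×1.008 + 1×14.007 + 3×15.999 = 139.06 g/mol.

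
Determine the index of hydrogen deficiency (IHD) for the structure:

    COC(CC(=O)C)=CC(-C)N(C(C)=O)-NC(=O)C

Molecular formula from the SMILES: C12H20N2O4.
DoU = (2C + 2 + N − H − X)/2 = (2·12 + 2 + 2 − 20 − 0)/2 = 8/2 = 4.
(Structurally: 0 ring(s) + 4 π bond(s) = 4.)

4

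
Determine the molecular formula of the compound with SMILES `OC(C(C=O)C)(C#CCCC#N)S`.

C9H11NO2S

Heavy atoms from the SMILES: 9 C, 1 N, 2 O, 1 S.
Implicit hydrogens by atom environment:
  4 × C: no H
  2 × C: 2 H each → 4
  2 × C: 1 H each → 2
  1 × C: 3 H
  1 × N: no H
  1 × O: 1 H
  1 × O: no H
  1 × S: 1 H
  Total hydrogens = 11.
Molecular formula: C9H11NO2S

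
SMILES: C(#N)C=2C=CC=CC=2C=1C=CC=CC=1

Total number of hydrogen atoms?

Hydrogens are implicit in SMILES; fill each atom to its normal valence:
  9 × C (aromatic): 1 H each → 9
  3 × C (aromatic): no H
  1 × C: no H
  1 × N: no H
  Total hydrogens = 9.

9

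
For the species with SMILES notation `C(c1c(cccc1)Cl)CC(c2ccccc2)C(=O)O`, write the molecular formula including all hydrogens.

C16H15ClO2

Heavy atoms from the SMILES: 16 C, 1 Cl, 2 O.
Implicit hydrogens by atom environment:
  9 × C (aromatic): 1 H each → 9
  3 × C (aromatic): no H
  2 × C: 2 H each → 4
  1 × C: 1 H
  1 × C: no H
  1 × Cl: no H
  1 × O: 1 H
  1 × O: no H
  Total hydrogens = 15.
Molecular formula: C16H15ClO2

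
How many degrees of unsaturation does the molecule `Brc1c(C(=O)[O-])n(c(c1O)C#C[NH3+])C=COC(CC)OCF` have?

Molecular formula from the SMILES: C13H14BrFN2O5.
DoU = (2C + 2 + N − H − X)/2 = (2·13 + 2 + 2 − 14 − 2)/2 = 14/2 = 7.
(Structurally: 1 ring(s) + 6 π bond(s) = 7.)

7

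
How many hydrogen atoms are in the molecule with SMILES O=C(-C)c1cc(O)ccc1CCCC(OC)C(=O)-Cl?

Hydrogens are implicit in SMILES; fill each atom to its normal valence:
  3 × C: 2 H each → 6
  3 × C (aromatic): 1 H each → 3
  3 × C (aromatic): no H
  3 × O: no H
  2 × C: 3 H each → 6
  2 × C: no H
  1 × C: 1 H
  1 × Cl: no H
  1 × O: 1 H
  Total hydrogens = 17.

17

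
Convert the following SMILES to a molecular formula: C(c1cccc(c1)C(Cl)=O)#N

C8H4ClNO

Heavy atoms from the SMILES: 8 C, 1 Cl, 1 N, 1 O.
Implicit hydrogens by atom environment:
  4 × C (aromatic): 1 H each → 4
  2 × C (aromatic): no H
  2 × C: no H
  1 × Cl: no H
  1 × N: no H
  1 × O: no H
  Total hydrogens = 4.
Molecular formula: C8H4ClNO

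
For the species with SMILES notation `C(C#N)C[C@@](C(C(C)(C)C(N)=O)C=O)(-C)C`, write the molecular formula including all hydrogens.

C12H20N2O2

Heavy atoms from the SMILES: 12 C, 2 N, 2 O.
Implicit hydrogens by atom environment:
  4 × C: 3 H each → 12
  4 × C: no H
  2 × C: 2 H each → 4
  2 × C: 1 H each → 2
  2 × O: no H
  1 × N: 2 H
  1 × N: no H
  Total hydrogens = 20.
Molecular formula: C12H20N2O2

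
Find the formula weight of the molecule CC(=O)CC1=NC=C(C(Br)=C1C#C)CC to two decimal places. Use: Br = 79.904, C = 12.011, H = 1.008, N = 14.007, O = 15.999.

266.14

Molecular formula: C12H12BrNO.
M = 1×79.904 + 12×12.011 + 12×1.008 + 1×14.007 + 1×15.999 = 266.14 g/mol.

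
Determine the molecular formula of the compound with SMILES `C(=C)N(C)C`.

C4H9N

Heavy atoms from the SMILES: 4 C, 1 N.
Implicit hydrogens by atom environment:
  2 × C: 3 H each → 6
  1 × C: 2 H
  1 × C: 1 H
  1 × N: no H
  Total hydrogens = 9.
Molecular formula: C4H9N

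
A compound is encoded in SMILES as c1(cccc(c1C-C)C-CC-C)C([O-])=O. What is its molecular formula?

C13H17O2-

Heavy atoms from the SMILES: 13 C, 2 O.
Implicit hydrogens by atom environment:
  4 × C: 2 H each → 8
  3 × C (aromatic): 1 H each → 3
  3 × C (aromatic): no H
  2 × C: 3 H each → 6
  1 × C: no H
  1 × O: no H
  1 × O (charge -1): no H
  Total hydrogens = 17.
Net charge -1.
Molecular formula: C13H17O2-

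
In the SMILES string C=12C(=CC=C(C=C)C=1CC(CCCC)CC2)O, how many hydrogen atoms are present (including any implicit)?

22

Hydrogens are implicit in SMILES; fill each atom to its normal valence:
  7 × C: 2 H each → 14
  4 × C (aromatic): no H
  2 × C (aromatic): 1 H each → 2
  2 × C: 1 H each → 2
  1 × C: 3 H
  1 × O: 1 H
  Total hydrogens = 22.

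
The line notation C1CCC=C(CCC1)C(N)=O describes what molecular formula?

C9H15NO

Heavy atoms from the SMILES: 9 C, 1 N, 1 O.
Implicit hydrogens by atom environment:
  6 × C: 2 H each → 12
  2 × C: no H
  1 × C: 1 H
  1 × N: 2 H
  1 × O: no H
  Total hydrogens = 15.
Molecular formula: C9H15NO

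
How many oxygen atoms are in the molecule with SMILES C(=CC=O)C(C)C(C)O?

2

The symbol for oxygen appears 2 times in the SMILES.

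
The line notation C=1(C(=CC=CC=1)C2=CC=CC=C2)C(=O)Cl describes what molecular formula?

Heavy atoms from the SMILES: 13 C, 1 Cl, 1 O.
Implicit hydrogens by atom environment:
  9 × C (aromatic): 1 H each → 9
  3 × C (aromatic): no H
  1 × C: no H
  1 × Cl: no H
  1 × O: no H
  Total hydrogens = 9.
Molecular formula: C13H9ClO

C13H9ClO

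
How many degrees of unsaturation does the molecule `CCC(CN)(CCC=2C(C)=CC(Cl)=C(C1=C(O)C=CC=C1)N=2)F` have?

Molecular formula from the SMILES: C18H22ClFN2O.
DoU = (2C + 2 + N − H − X)/2 = (2·18 + 2 + 2 − 22 − 2)/2 = 16/2 = 8.
(Structurally: 2 ring(s) + 6 π bond(s) = 8.)

8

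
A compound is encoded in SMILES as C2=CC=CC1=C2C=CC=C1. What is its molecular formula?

Heavy atoms from the SMILES: 10 C.
Implicit hydrogens by atom environment:
  8 × C (aromatic): 1 H each → 8
  2 × C (aromatic): no H
  Total hydrogens = 8.
Molecular formula: C10H8

C10H8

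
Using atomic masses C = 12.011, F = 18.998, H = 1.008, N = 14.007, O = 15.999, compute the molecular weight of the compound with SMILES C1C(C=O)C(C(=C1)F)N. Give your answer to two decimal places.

Molecular formula: C6H8FNO.
M = 6×12.011 + 1×18.998 + 8×1.008 + 1×14.007 + 1×15.999 = 129.13 g/mol.

129.13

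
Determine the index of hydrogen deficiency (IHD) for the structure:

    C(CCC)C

Molecular formula from the SMILES: C5H12.
DoU = (2C + 2 + N − H − X)/2 = (2·5 + 2 + 0 − 12 − 0)/2 = 0/2 = 0.
(Structurally: 0 ring(s) + 0 π bond(s) = 0.)

0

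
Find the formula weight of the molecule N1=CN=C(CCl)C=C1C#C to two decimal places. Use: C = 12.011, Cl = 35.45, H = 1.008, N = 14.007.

Molecular formula: C7H5ClN2.
M = 7×12.011 + 1×35.45 + 5×1.008 + 2×14.007 = 152.58 g/mol.

152.58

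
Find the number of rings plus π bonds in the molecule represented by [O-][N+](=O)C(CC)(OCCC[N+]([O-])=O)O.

2

Molecular formula from the SMILES: C6H12N2O6.
DoU = (2C + 2 + N − H − X)/2 = (2·6 + 2 + 2 − 12 − 0)/2 = 4/2 = 2.
(Structurally: 0 ring(s) + 2 π bond(s) = 2.)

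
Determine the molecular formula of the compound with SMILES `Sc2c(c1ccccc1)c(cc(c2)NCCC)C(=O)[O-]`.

C16H16NO2S-

Heavy atoms from the SMILES: 16 C, 1 N, 2 O, 1 S.
Implicit hydrogens by atom environment:
  7 × C (aromatic): 1 H each → 7
  5 × C (aromatic): no H
  2 × C: 2 H each → 4
  1 × C: 3 H
  1 × C: no H
  1 × N: 1 H
  1 × O: no H
  1 × O (charge -1): no H
  1 × S: 1 H
  Total hydrogens = 16.
Net charge -1.
Molecular formula: C16H16NO2S-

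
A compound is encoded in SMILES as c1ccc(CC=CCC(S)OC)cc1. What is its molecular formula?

Heavy atoms from the SMILES: 12 C, 1 O, 1 S.
Implicit hydrogens by atom environment:
  5 × C (aromatic): 1 H each → 5
  3 × C: 1 H each → 3
  2 × C: 2 H each → 4
  1 × C: 3 H
  1 × C (aromatic): no H
  1 × O: no H
  1 × S: 1 H
  Total hydrogens = 16.
Molecular formula: C12H16OS

C12H16OS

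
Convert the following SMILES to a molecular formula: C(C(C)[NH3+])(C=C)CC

Heavy atoms from the SMILES: 7 C, 1 N.
Implicit hydrogens by atom environment:
  3 × C: 1 H each → 3
  2 × C: 3 H each → 6
  2 × C: 2 H each → 4
  1 × N (charge +1): 3 H
  Total hydrogens = 16.
Net charge +1.
Molecular formula: C7H16N+

C7H16N+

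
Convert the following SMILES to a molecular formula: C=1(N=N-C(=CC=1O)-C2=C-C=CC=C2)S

Heavy atoms from the SMILES: 10 C, 2 N, 1 O, 1 S.
Implicit hydrogens by atom environment:
  6 × C (aromatic): 1 H each → 6
  4 × C (aromatic): no H
  2 × N (aromatic): no H
  1 × O: 1 H
  1 × S: 1 H
  Total hydrogens = 8.
Molecular formula: C10H8N2OS

C10H8N2OS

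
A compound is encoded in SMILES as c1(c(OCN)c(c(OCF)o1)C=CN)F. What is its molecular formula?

Heavy atoms from the SMILES: 8 C, 2 F, 2 N, 3 O.
Implicit hydrogens by atom environment:
  4 × C (aromatic): no H
  2 × C: 2 H each → 4
  2 × C: 1 H each → 2
  2 × F: no H
  2 × N: 2 H each → 4
  2 × O: no H
  1 × O (aromatic): no H
  Total hydrogens = 10.
Molecular formula: C8H10F2N2O3

C8H10F2N2O3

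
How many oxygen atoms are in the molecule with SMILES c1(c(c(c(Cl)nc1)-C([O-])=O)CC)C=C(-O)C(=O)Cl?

4

The symbol for oxygen appears 4 times in the SMILES.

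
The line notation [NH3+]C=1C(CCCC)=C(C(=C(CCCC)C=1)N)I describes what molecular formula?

Heavy atoms from the SMILES: 14 C, 1 I, 2 N.
Implicit hydrogens by atom environment:
  6 × C: 2 H each → 12
  5 × C (aromatic): no H
  2 × C: 3 H each → 6
  1 × C (aromatic): 1 H
  1 × I: no H
  1 × N (charge +1): 3 H
  1 × N: 2 H
  Total hydrogens = 24.
Net charge +1.
Molecular formula: C14H24IN2+

C14H24IN2+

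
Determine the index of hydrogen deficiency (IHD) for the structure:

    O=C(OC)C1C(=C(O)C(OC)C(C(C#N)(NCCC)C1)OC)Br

Molecular formula from the SMILES: C15H23BrN2O5.
DoU = (2C + 2 + N − H − X)/2 = (2·15 + 2 + 2 − 23 − 1)/2 = 10/2 = 5.
(Structurally: 1 ring(s) + 4 π bond(s) = 5.)

5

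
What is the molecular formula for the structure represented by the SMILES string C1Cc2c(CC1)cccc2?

Heavy atoms from the SMILES: 10 C.
Implicit hydrogens by atom environment:
  4 × C: 2 H each → 8
  4 × C (aromatic): 1 H each → 4
  2 × C (aromatic): no H
  Total hydrogens = 12.
Molecular formula: C10H12

C10H12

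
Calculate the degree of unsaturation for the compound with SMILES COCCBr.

Molecular formula from the SMILES: C3H7BrO.
DoU = (2C + 2 + N − H − X)/2 = (2·3 + 2 + 0 − 7 − 1)/2 = 0/2 = 0.
(Structurally: 0 ring(s) + 0 π bond(s) = 0.)

0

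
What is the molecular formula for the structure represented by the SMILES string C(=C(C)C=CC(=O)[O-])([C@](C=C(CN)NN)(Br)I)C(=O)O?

C11H14BrIN3O4-

Heavy atoms from the SMILES: 1 Br, 11 C, 1 I, 3 N, 4 O.
Implicit hydrogens by atom environment:
  6 × C: no H
  3 × C: 1 H each → 3
  2 × N: 2 H each → 4
  2 × O: no H
  1 × Br: no H
  1 × C: 3 H
  1 × C: 2 H
  1 × I: no H
  1 × N: 1 H
  1 × O: 1 H
  1 × O (charge -1): no H
  Total hydrogens = 14.
Net charge -1.
Molecular formula: C11H14BrIN3O4-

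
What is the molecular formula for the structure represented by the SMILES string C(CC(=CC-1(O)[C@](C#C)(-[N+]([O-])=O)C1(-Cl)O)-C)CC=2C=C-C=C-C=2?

C17H18ClNO4

Heavy atoms from the SMILES: 17 C, 1 Cl, 1 N, 4 O.
Implicit hydrogens by atom environment:
  5 × C (aromatic): 1 H each → 5
  5 × C: no H
  3 × C: 2 H each → 6
  2 × C: 1 H each → 2
  2 × O: 1 H each → 2
  1 × C: 3 H
  1 × C (aromatic): no H
  1 × Cl: no H
  1 × N (charge +1): no H
  1 × O: no H
  1 × O (charge -1): no H
  Total hydrogens = 18.
Molecular formula: C17H18ClNO4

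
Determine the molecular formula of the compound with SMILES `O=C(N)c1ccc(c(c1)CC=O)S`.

C9H9NO2S

Heavy atoms from the SMILES: 9 C, 1 N, 2 O, 1 S.
Implicit hydrogens by atom environment:
  3 × C (aromatic): 1 H each → 3
  3 × C (aromatic): no H
  2 × O: no H
  1 × C: 2 H
  1 × C: 1 H
  1 × C: no H
  1 × N: 2 H
  1 × S: 1 H
  Total hydrogens = 9.
Molecular formula: C9H9NO2S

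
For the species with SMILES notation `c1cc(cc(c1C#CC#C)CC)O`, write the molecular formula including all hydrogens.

Heavy atoms from the SMILES: 12 C, 1 O.
Implicit hydrogens by atom environment:
  3 × C (aromatic): 1 H each → 3
  3 × C (aromatic): no H
  3 × C: no H
  1 × C: 3 H
  1 × C: 2 H
  1 × C: 1 H
  1 × O: 1 H
  Total hydrogens = 10.
Molecular formula: C12H10O

C12H10O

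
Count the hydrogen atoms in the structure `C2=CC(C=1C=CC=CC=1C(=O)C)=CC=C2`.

12

Hydrogens are implicit in SMILES; fill each atom to its normal valence:
  9 × C (aromatic): 1 H each → 9
  3 × C (aromatic): no H
  1 × C: 3 H
  1 × C: no H
  1 × O: no H
  Total hydrogens = 12.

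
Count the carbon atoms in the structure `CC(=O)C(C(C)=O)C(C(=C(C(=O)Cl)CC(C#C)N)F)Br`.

The symbol for carbon appears 13 times in the SMILES. (Cl is a single chlorine, not C + l.)

13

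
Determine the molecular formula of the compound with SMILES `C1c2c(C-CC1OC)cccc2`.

C11H14O

Heavy atoms from the SMILES: 11 C, 1 O.
Implicit hydrogens by atom environment:
  4 × C (aromatic): 1 H each → 4
  3 × C: 2 H each → 6
  2 × C (aromatic): no H
  1 × C: 3 H
  1 × C: 1 H
  1 × O: no H
  Total hydrogens = 14.
Molecular formula: C11H14O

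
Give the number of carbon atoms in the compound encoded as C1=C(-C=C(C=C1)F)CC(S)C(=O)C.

10

The symbol for carbon appears 10 times in the SMILES.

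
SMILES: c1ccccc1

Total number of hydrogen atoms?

6

Hydrogens are implicit in SMILES; fill each atom to its normal valence:
  6 × C (aromatic): 1 H each → 6
  Total hydrogens = 6.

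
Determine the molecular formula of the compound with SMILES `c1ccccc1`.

C6H6

Heavy atoms from the SMILES: 6 C.
Implicit hydrogens by atom environment:
  6 × C (aromatic): 1 H each → 6
  Total hydrogens = 6.
Molecular formula: C6H6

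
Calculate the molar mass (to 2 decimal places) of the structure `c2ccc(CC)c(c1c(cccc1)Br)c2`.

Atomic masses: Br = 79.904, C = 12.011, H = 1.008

261.16

Molecular formula: C14H13Br.
M = 1×79.904 + 14×12.011 + 13×1.008 = 261.16 g/mol.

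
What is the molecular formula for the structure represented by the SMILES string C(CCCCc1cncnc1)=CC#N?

C11H13N3

Heavy atoms from the SMILES: 11 C, 3 N.
Implicit hydrogens by atom environment:
  4 × C: 2 H each → 8
  3 × C (aromatic): 1 H each → 3
  2 × C: 1 H each → 2
  2 × N (aromatic): no H
  1 × C (aromatic): no H
  1 × C: no H
  1 × N: no H
  Total hydrogens = 13.
Molecular formula: C11H13N3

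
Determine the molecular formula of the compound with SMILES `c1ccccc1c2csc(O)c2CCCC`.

C14H16OS

Heavy atoms from the SMILES: 14 C, 1 O, 1 S.
Implicit hydrogens by atom environment:
  6 × C (aromatic): 1 H each → 6
  4 × C (aromatic): no H
  3 × C: 2 H each → 6
  1 × C: 3 H
  1 × O: 1 H
  1 × S (aromatic): no H
  Total hydrogens = 16.
Molecular formula: C14H16OS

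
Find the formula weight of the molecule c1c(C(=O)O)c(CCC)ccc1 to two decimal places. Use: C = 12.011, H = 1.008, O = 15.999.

164.20

Molecular formula: C10H12O2.
M = 10×12.011 + 12×1.008 + 2×15.999 = 164.20 g/mol.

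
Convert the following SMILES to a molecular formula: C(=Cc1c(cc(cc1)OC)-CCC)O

Heavy atoms from the SMILES: 12 C, 2 O.
Implicit hydrogens by atom environment:
  3 × C (aromatic): 1 H each → 3
  3 × C (aromatic): no H
  2 × C: 3 H each → 6
  2 × C: 2 H each → 4
  2 × C: 1 H each → 2
  1 × O: 1 H
  1 × O: no H
  Total hydrogens = 16.
Molecular formula: C12H16O2

C12H16O2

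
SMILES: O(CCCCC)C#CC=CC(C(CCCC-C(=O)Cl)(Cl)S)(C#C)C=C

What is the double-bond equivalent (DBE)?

Molecular formula from the SMILES: C20H26Cl2O2S.
DoU = (2C + 2 + N − H − X)/2 = (2·20 + 2 + 0 − 26 − 2)/2 = 14/2 = 7.
(Structurally: 0 ring(s) + 7 π bond(s) = 7.)

7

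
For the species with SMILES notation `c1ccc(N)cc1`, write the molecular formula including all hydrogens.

Heavy atoms from the SMILES: 6 C, 1 N.
Implicit hydrogens by atom environment:
  5 × C (aromatic): 1 H each → 5
  1 × C (aromatic): no H
  1 × N: 2 H
  Total hydrogens = 7.
Molecular formula: C6H7N

C6H7N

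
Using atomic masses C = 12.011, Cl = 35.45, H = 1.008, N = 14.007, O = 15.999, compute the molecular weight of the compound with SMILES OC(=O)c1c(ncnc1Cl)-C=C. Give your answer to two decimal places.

184.58

Molecular formula: C7H5ClN2O2.
M = 7×12.011 + 1×35.45 + 5×1.008 + 2×14.007 + 2×15.999 = 184.58 g/mol.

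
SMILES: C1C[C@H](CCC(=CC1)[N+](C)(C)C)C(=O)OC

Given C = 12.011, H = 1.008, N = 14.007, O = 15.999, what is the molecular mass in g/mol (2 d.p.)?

Molecular formula: C13H24NO2+.
M = 13×12.011 + 24×1.008 + 1×14.007 + 2×15.999 = 226.34 g/mol.

226.34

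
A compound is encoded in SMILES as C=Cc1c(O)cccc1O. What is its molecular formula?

Heavy atoms from the SMILES: 8 C, 2 O.
Implicit hydrogens by atom environment:
  3 × C (aromatic): 1 H each → 3
  3 × C (aromatic): no H
  2 × O: 1 H each → 2
  1 × C: 2 H
  1 × C: 1 H
  Total hydrogens = 8.
Molecular formula: C8H8O2

C8H8O2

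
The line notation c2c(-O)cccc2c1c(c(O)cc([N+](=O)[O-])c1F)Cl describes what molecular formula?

Heavy atoms from the SMILES: 12 C, 1 Cl, 1 F, 1 N, 4 O.
Implicit hydrogens by atom environment:
  7 × C (aromatic): no H
  5 × C (aromatic): 1 H each → 5
  2 × O: 1 H each → 2
  1 × Cl: no H
  1 × F: no H
  1 × N (charge +1): no H
  1 × O: no H
  1 × O (charge -1): no H
  Total hydrogens = 7.
Molecular formula: C12H7ClFNO4

C12H7ClFNO4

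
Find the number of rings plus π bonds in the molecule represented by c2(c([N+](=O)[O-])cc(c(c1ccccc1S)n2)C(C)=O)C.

Molecular formula from the SMILES: C14H12N2O3S.
DoU = (2C + 2 + N − H − X)/2 = (2·14 + 2 + 2 − 12 − 0)/2 = 20/2 = 10.
(Structurally: 2 ring(s) + 8 π bond(s) = 10.)

10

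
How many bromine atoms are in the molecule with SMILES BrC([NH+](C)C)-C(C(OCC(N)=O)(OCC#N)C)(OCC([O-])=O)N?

The symbol for bromine appears 1 time in the SMILES.

1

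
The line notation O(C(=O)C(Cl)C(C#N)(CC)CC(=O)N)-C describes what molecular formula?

Heavy atoms from the SMILES: 9 C, 1 Cl, 2 N, 3 O.
Implicit hydrogens by atom environment:
  4 × C: no H
  3 × O: no H
  2 × C: 3 H each → 6
  2 × C: 2 H each → 4
  1 × C: 1 H
  1 × Cl: no H
  1 × N: 2 H
  1 × N: no H
  Total hydrogens = 13.
Molecular formula: C9H13ClN2O3

C9H13ClN2O3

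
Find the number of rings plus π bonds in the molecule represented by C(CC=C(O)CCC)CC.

Molecular formula from the SMILES: C9H18O.
DoU = (2C + 2 + N − H − X)/2 = (2·9 + 2 + 0 − 18 − 0)/2 = 2/2 = 1.
(Structurally: 0 ring(s) + 1 π bond(s) = 1.)

1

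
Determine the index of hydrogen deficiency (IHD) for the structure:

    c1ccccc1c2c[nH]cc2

Molecular formula from the SMILES: C10H9N.
DoU = (2C + 2 + N − H − X)/2 = (2·10 + 2 + 1 − 9 − 0)/2 = 14/2 = 7.
(Structurally: 2 ring(s) + 5 π bond(s) = 7.)

7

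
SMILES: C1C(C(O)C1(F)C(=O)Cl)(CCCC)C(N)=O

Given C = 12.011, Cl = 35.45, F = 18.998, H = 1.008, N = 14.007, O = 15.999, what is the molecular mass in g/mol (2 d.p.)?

251.68

Molecular formula: C10H15ClFNO3.
M = 10×12.011 + 1×35.45 + 1×18.998 + 15×1.008 + 1×14.007 + 3×15.999 = 251.68 g/mol.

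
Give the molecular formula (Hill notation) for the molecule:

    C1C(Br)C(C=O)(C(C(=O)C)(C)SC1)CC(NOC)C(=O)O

Heavy atoms from the SMILES: 1 Br, 13 C, 1 N, 5 O, 1 S.
Implicit hydrogens by atom environment:
  4 × C: no H
  4 × O: no H
  3 × C: 3 H each → 9
  3 × C: 2 H each → 6
  3 × C: 1 H each → 3
  1 × Br: no H
  1 × N: 1 H
  1 × O: 1 H
  1 × S: no H
  Total hydrogens = 20.
Molecular formula: C13H20BrNO5S

C13H20BrNO5S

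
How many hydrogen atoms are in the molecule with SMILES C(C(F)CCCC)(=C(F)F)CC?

Hydrogens are implicit in SMILES; fill each atom to its normal valence:
  4 × C: 2 H each → 8
  3 × F: no H
  2 × C: 3 H each → 6
  2 × C: no H
  1 × C: 1 H
  Total hydrogens = 15.

15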